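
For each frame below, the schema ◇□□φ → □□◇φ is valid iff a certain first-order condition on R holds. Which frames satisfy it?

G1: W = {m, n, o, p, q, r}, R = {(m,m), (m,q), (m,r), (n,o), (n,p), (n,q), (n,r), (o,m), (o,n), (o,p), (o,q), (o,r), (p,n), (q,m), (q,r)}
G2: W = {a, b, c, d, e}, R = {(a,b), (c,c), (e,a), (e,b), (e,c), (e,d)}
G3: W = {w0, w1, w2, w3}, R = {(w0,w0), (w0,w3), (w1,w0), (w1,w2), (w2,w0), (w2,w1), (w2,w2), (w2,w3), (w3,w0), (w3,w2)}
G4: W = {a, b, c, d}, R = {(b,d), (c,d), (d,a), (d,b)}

This is the axiom for a generalized confluence (Geach) condition; its first-order frame correspondent is ∀x ∀y ∀z ((xRy ∧ xR²z) → ∃w (yR²w ∧ zRw)).
G1: fails — mRm, mR²r but no w with mR²w and rRw.
G2: fails — eRa, eR²b but no w with aR²w and bRw.
G3: holds.
G4: fails — bRd, bR²a but no w with dR²w and aRw.
Valid on: G3.

G3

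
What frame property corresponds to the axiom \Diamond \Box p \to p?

symmetry

This schema is equivalent to the B axiom p → □◇p.
Its frame correspondent is symmetry — \forall x \forall y (Rxy \to Ryx).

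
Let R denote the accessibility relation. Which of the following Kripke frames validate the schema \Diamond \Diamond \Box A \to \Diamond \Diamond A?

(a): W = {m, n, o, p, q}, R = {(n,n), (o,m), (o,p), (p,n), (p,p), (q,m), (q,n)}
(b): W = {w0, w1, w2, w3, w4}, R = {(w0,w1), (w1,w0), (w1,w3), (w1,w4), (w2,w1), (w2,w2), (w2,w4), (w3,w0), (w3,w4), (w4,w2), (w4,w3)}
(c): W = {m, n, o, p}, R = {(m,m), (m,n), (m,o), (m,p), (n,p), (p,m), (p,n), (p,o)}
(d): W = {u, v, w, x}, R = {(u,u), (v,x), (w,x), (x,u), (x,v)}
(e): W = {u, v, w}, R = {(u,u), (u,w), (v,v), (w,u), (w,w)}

(a), (e)

The schema corresponds to a generalized confluence (Geach) condition: \forall x \forall y (x R^2 y \to \exists w (yRw \wedge x R^2 w)).
(a): satisfies the condition.
(b): fails — w0R²w0 but no w with w0Rw and w0R²w.
(c): fails — mR²o but no w with oRw and mR²w.
(d): fails — vR²v but no t with vRt and vR²t.
(e): satisfies the condition.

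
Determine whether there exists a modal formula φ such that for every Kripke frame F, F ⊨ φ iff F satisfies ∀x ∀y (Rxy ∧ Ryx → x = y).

No

If a class were modally definable it would be closed under surjective bounded morphisms (Goldblatt–Thomason).
The 4-cycle (worlds w0,w1,w2,w3 with w0→w1→w2→w3→w0) is antisymmetric. Sending even-indexed worlds to • and odd-indexed worlds to ∘ is a surjective bounded morphism onto the two-world frame with •↔∘, which is not antisymmetric.
So the class is not modally definable.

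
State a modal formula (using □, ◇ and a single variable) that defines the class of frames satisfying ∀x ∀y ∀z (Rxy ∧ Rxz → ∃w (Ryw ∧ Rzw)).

The condition is convergence. The .2 schema ◇□p → □◇p defines it.

◇□p → □◇p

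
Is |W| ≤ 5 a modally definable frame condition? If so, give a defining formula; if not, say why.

Not modally definable

If a class were modally definable it would be closed under disjoint unions (Goldblatt–Thomason).
Any modal formula valid on each of 6 disjoint one-world frames is valid on their disjoint union (validity is preserved under disjoint unions). Each one-world frame has |W|=1≤5, but the union has |W|=6.
So no modal formula (or set of formulas) defines exactly the |W|≤5 frames.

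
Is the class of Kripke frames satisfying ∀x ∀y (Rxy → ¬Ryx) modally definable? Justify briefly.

If a class were modally definable it would be closed under surjective bounded morphisms (Goldblatt–Thomason).
The 5-cycle (worlds a,b,c,d,e with a→b→c→d→e→a) is asymmetric. Mapping every world to a single reflexive point • is a surjective bounded morphism, and the reflexive point is not asymmetric (R•• but asymmetry requires ¬R••).
So no modal formula (or set of formulas) defines exactly the asymmetric frames.

No — not modally definable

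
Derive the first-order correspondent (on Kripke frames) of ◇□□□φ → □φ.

∀x ∀y ∀z ((xRy ∧ xRz) → ∃w (yR³w ∧ z = w))

This is a Sahlqvist (Geach-type) schema ◇^1□^3φ → □^1◇^0φ.
Minimal-valuation argument: fix x; take any y with xR^1y and any z with xR^1z. Set V(φ) to the set of worlds R-reachable from y in exactly 3 steps. Then □^3φ holds at y, so the antecedent holds at x; validity forces ◇^0φ at z, giving a w with zR^0w and yR^3w.
First-order correspondent: ∀x ∀y ∀z ((xRy ∧ xRz) → ∃w (yR³w ∧ z = w)).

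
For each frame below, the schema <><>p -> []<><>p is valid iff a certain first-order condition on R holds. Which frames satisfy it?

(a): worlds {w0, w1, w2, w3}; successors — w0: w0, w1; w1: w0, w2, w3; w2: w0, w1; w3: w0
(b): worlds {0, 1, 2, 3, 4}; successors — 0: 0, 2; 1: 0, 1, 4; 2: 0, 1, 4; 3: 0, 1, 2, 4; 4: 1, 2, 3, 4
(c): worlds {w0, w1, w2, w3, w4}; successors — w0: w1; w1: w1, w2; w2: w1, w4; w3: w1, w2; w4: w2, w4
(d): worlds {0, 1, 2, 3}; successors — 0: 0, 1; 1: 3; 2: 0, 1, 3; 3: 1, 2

This is the axiom for a generalized confluence (Geach) condition; its first-order frame correspondent is forall x forall y forall z ((x R^2 y & xRz) -> exists w (y = w & z R^2 w)).
(a): fails — w0R²w2, w0Rw1 but no w with w2=w and w1R²w.
(b): fails — 1R²3, 1R0 but no w with 3=w and 0R²w.
(c): condition met.
(d): fails — 0R²0, 0R1 but no w with 0=w and 1R²w.

(c)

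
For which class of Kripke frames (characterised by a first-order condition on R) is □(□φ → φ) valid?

shift-reflexivity

Suppose □(□φ→φ) is valid. Take Rxy and set V(φ)={w : Ryw}. Then at y, □φ holds; since □(□φ→φ) at x, □φ→φ at y, so φ at y, i.e. Ryy.
The converse is a direct semantic check.
Frame condition: ∀x ∀y (Rxy → Ryy).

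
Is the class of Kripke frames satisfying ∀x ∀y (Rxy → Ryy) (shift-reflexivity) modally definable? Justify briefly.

Definable; □(□p → p) defines it

The condition is shift-reflexivity. A defining modal formula is □(□p → p).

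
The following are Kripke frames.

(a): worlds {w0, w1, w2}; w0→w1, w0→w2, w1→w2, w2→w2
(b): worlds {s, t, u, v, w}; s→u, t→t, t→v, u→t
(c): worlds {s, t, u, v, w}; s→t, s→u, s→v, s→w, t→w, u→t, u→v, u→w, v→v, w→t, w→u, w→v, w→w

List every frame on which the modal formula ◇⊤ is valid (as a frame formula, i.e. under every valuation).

The schema corresponds to seriality: ∀x ∃y Rxy.
(a): holds.
(b): fails — world v has no successor.
(c): holds.

(a), (c)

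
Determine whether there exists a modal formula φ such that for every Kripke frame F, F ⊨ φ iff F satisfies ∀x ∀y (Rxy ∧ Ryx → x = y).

If a class were modally definable it would be closed under surjective bounded morphisms (Goldblatt–Thomason).
The 6-cycle (worlds 0,1,2,3,4,5 with 0→1→2→3→4→5→0) is antisymmetric. Sending even-indexed worlds to s and odd-indexed worlds to t is a surjective bounded morphism onto the two-world frame with s↔t, which is not antisymmetric.
So the class is not modally definable.

No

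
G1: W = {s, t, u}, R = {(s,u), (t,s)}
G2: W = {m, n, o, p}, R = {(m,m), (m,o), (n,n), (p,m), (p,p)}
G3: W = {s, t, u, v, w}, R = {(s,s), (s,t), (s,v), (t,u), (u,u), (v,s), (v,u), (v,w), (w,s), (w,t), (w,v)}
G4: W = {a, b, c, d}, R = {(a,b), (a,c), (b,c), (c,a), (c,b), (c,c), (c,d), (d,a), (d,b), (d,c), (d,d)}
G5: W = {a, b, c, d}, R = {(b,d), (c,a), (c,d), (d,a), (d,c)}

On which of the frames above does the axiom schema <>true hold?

G3, G4

This is the axiom for seriality; its first-order frame correspondent is forall x exists y Rxy.
G1: fails — world u has no successor.
G2: fails — world o has no successor.
G3: satisfies the condition.
G4: satisfies the condition.
G5: fails — world a has no successor.
Valid on: G3, G4.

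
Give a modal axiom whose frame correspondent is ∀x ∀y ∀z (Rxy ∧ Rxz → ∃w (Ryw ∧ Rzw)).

◇□q → □◇q

The condition is convergence. The .2 schema ◇□q → □◇q defines it.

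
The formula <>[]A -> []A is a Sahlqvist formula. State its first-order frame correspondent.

Equivalently (dual form): ◇A → □◇A.
Suppose ◇A→□◇A is valid. Take Rxy, Rxz and set V(A)={y}. Then ◇A at x, so □◇A at x, so ◇A at z, so some w with Rzw has A; w=y, i.e. Rzy. By symmetry of the argument, Ryz.

The Euclidean property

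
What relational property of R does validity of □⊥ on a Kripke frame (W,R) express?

This is the Ver axiom.
Its frame correspondent is emptiness of R — ∀x ∀y ¬Rxy.

emptiness of R: ∀x ∀y ¬Rxy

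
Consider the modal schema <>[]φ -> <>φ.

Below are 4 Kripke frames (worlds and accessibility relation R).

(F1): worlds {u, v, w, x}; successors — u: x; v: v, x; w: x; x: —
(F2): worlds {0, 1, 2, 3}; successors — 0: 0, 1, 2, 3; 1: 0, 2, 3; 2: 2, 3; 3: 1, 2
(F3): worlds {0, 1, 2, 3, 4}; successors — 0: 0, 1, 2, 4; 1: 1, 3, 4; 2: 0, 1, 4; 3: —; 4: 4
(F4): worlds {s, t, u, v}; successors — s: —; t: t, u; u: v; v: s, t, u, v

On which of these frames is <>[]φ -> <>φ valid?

This is the axiom for a generalized confluence (Geach) condition; its first-order frame correspondent is forall x forall y (xRy -> exists w (yRw & xRw)).
(F1): fails — uRx but no t with xRt and uRt.
(F2): holds.
(F3): fails — 1R3 but no w with 3Rw and 1Rw.
(F4): fails — tRu but no w with uRw and tRw.

(F2)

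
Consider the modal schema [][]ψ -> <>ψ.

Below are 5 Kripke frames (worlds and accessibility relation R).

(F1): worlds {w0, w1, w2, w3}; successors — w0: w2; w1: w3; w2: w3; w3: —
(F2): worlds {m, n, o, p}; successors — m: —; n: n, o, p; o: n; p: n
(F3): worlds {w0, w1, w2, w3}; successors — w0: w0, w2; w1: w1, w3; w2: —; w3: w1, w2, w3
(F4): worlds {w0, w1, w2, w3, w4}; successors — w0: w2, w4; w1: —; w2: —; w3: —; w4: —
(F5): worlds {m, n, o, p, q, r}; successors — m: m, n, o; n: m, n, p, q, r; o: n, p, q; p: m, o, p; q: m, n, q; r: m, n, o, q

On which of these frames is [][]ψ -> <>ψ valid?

(F5)

This is the axiom for a generalized confluence (Geach) condition; its first-order frame correspondent is forall x exists w (x R^2 w & xRw).
(F1): fails — at w0 but no w with w0R²w and w0Rw.
(F2): fails — at m but no w with mR²w and mRw.
(F3): fails — at w2 but no w with w2R²w and w2Rw.
(F4): fails — at w0 but no w with w0R²w and w0Rw.
(F5): ✓.
Valid on: (F5).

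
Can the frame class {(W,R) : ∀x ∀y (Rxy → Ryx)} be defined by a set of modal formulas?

Yes — defined by q → □◇q

The condition is symmetry. A defining modal formula is q → □◇q.
Suppose q→□◇q is valid. Take Rxy and set V(q)={x}. Then q at x, so □◇q at x, so ◇q at y, so some z with Ryz has q; z=x, i.e. Ryx.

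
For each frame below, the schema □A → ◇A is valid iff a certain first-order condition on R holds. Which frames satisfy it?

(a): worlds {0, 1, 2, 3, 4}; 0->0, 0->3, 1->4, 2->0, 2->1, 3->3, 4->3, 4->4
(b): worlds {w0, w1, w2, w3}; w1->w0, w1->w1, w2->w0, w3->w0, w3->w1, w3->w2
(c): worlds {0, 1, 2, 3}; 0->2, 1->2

Frame correspondent (Sahlqvist): ∀x ∃y Rxy — i.e. seriality.
(a): condition met.
(b): fails — world w0 has no successor.
(c): fails — world 2 has no successor.
Valid on: (a).

(a)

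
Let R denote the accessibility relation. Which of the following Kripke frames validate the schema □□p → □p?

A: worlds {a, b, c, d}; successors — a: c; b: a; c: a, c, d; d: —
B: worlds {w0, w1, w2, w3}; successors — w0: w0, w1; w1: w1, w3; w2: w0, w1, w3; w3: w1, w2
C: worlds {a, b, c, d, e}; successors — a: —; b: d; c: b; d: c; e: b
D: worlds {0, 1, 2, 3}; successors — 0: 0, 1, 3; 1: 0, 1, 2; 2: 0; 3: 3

D

The schema corresponds to density: ∀x ∀y (Rxy → ∃z (Rxz ∧ Rzy)).
A: fails — Rba but no z with Rbz and Rza.
B: fails — Rw3w2 but no z with Rw3z and Rzw2.
C: fails — Reb but no z with Rez and Rzb.
D: satisfies the condition.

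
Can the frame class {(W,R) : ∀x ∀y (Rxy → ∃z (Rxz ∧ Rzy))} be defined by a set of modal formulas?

Yes: it is density, defined by the C4 schema □□p → □p.
Suppose □□p→□p is valid. Take Rxy and set V(p)={w : xR²w}. Then □□p at x, so □p at x, so p at y, i.e. ∃z(Rxz∧Rzy).

Yes, by □□p → □p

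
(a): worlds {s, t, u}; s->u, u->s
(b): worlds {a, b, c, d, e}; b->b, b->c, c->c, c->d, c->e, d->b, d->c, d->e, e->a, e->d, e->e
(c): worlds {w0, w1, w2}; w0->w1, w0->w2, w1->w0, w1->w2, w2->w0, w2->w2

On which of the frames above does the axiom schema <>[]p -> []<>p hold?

(a), (c)

Frame correspondent (Sahlqvist): forall x forall y forall z (Rxy & Rxz -> exists w (Ryw & Rzw)) — i.e. convergence.
(a): holds.
(b): fails — Rdb and Rde but b and e have no common successor.
(c): holds.
Valid on: (a), (c).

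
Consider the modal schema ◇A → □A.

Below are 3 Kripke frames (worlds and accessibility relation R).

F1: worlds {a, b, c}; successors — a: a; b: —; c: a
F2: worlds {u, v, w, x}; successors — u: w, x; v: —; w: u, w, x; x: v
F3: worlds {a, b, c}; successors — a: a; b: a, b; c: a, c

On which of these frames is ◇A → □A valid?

F1

This is the axiom for partial functionality; its first-order frame correspondent is ∀x ∀y ∀z (Rxy ∧ Rxz → y = z).
F1: ✓.
F2: fails — u sees both w and x.
F3: fails — b sees both a and b.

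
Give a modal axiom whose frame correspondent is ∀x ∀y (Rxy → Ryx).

p → □◇p

This is symmetry; the standard corresponding axiom is B: p → □◇p.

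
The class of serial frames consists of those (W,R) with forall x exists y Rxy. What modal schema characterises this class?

The condition is seriality. The D schema □r → ◇r defines it.
Suppose □r→◇r is valid. At any x set V(r)=W. Then □r at x, so ◇r at x, so x has a successor.

□r → ◇r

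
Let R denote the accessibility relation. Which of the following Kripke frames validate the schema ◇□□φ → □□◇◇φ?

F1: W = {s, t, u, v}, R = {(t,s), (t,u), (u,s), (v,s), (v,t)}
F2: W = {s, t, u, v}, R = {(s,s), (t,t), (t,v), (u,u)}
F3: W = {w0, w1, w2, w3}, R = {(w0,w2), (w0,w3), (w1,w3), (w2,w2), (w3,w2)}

The schema corresponds to a generalized confluence (Geach) condition: ∀x ∀y ∀z ((xRy ∧ xR²z) → ∃w (yR²w ∧ zR²w)).
F1: fails — tRs, tR²s but no w with sR²w and sR²w.
F2: fails — tRt, tR²v but no w with tR²w and vR²w.
F3: ✓.

F3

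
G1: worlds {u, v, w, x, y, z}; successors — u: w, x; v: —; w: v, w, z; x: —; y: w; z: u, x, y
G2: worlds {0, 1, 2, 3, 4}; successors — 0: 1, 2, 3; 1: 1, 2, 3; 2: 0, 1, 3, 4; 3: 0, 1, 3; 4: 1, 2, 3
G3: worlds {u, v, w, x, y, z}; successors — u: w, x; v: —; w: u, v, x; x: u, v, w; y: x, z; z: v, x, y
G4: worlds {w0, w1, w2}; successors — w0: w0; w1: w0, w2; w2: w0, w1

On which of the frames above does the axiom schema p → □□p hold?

This is the axiom for a generalized confluence (Geach) condition; its first-order frame correspondent is ∀x ∀z (xR²z → ∃w (x = w ∧ z = w)).
G1: fails — uR²v but u ≠ v.
G2: fails — 0R²1 but 0 ≠ 1.
G3: fails — uR²v but u ≠ v.
G4: fails — w1R²w0 but w1 ≠ w0.
Valid on no frame.

none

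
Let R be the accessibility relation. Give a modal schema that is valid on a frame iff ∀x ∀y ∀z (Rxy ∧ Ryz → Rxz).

The condition is transitivity. The 4 schema □q → □□q defines it.

□q → □□q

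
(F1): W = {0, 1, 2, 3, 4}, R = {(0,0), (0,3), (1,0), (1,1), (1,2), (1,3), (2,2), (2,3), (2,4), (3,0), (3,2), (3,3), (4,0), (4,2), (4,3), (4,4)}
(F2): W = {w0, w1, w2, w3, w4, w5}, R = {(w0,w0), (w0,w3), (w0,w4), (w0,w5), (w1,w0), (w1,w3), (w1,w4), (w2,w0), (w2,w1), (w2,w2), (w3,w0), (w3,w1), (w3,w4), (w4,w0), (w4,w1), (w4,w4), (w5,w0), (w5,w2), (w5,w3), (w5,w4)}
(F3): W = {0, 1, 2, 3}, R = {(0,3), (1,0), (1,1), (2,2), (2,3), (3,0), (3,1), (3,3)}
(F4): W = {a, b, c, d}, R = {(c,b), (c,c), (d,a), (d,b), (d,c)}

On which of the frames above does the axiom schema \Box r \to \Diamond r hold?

(F1), (F2), (F3)

Frame correspondent (Sahlqvist): \forall x \exists y Rxy — i.e. seriality.
(F1): ✓.
(F2): ✓.
(F3): ✓.
(F4): fails — world a has no successor.
Valid on: (F1), (F2), (F3).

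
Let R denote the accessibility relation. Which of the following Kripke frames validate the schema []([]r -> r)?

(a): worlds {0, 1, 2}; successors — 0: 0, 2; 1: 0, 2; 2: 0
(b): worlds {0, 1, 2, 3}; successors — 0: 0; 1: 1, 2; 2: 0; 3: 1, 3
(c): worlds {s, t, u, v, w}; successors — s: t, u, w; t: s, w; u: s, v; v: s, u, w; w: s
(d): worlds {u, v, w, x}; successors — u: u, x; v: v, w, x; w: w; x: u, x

(d)

Frame correspondent (Sahlqvist): forall x forall y (Rxy -> Ryy) — i.e. shift-reflexivity.
(a): fails — R02 but not R22.
(b): fails — R12 but not R22.
(c): fails — Ruv but not Rvv.
(d): condition met.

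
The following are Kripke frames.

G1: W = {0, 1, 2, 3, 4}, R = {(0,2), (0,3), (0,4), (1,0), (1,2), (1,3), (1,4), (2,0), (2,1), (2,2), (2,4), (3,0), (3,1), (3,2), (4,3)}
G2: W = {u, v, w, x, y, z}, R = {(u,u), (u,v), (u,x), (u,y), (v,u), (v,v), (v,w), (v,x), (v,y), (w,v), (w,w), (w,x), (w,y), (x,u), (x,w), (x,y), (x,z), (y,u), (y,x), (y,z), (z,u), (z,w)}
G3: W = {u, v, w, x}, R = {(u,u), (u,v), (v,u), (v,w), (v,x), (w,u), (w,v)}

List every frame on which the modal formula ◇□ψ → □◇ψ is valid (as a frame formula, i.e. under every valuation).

G2

Frame correspondent (Sahlqvist): ∀x ∀y ∀z (Rxy ∧ Rxz → ∃w (Ryw ∧ Rzw)) — i.e. convergence.
G1: fails — R02 and R04 but 2 and 4 have no common successor.
G2: ✓.
G3: fails — Rvw and Rvx but w and x have no common successor.
Valid on: G2.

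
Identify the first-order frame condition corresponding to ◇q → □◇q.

The Euclidean property

Suppose ◇q→□◇q is valid. Take Rxy, Rxz and set V(q)={y}. Then ◇q at x, so □◇q at x, so ◇q at z, so some w with Rzw has q; w=y, i.e. Rzy. By symmetry of the argument, Ryz.
The converse is a direct semantic check.
So the correspondent is the Euclidean property.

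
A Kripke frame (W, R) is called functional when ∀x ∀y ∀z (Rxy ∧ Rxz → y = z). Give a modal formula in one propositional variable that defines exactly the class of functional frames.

A defining formula is ◇s → □s (the CD axiom).
Suppose ◇s→□s is valid. Take Rxy, Rxz and set V(s)={y}. Then ◇s at x, so □s at x, so s at z, i.e. z=y.

◇s → □s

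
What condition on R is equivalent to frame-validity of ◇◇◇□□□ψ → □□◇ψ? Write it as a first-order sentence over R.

This is a Sahlqvist (Geach-type) schema ◇^3□^3ψ → □^2◇^1ψ.
First-order correspondent: ∀x ∀y ∀z ((xR³y ∧ xR²z) → ∃w (yR³w ∧ zRw)).

∀x ∀y ∀z ((xR³y ∧ xR²z) → ∃w (yR³w ∧ zRw))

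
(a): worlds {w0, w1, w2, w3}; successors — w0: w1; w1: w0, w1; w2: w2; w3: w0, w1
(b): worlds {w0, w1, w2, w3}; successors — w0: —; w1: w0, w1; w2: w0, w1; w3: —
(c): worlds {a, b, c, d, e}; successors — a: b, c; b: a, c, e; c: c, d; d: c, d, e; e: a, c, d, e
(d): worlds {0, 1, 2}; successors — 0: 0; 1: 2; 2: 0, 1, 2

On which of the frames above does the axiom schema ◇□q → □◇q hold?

(a), (c)

The schema corresponds to convergence: ∀x ∀y ∀z (Rxy ∧ Rxz → ∃w (Ryw ∧ Rzw)).
(a): ✓.
(b): fails — Rw1w1 and Rw1w0 but w1 and w0 have no common successor.
(c): ✓.
(d): fails — R20 and R21 but 0 and 1 have no common successor.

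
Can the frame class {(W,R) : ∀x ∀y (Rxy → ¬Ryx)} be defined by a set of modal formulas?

Not definable by any modal formula

If a class were modally definable it would be closed under surjective bounded morphisms (Goldblatt–Thomason).
The 4-cycle (worlds s,t,u,v with s→t→u→v→s) is asymmetric. Mapping every world to a single reflexive point • is a surjective bounded morphism, and the reflexive point is not asymmetric (R•• but asymmetry requires ¬R••).
Hence asymmetry is not modally definable.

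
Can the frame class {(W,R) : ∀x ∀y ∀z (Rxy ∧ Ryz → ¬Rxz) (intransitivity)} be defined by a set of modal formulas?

Modal frame validity is preserved under surjective bounded morphisms.
The 7-cycle (worlds a,b,c,d,e,f,g with a→b→c→d→e→f→g→a) is intransitive. Mapping every world to a single reflexive point • is a surjective bounded morphism; the reflexive point is not intransitive (R••∧R•• but R••).
So no modal formula (or set of formulas) defines exactly the intransitive frames.

No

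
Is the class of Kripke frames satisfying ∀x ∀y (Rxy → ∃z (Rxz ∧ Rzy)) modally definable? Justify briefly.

Yes: it is density, defined by the C4 schema □□q → □q.
Suppose □□q→□q is valid. Take Rxy and set V(q)={w : xR²w}. Then □□q at x, so □q at x, so q at y, i.e. ∃z(Rxz∧Rzy).

Definable; □□q → □q defines it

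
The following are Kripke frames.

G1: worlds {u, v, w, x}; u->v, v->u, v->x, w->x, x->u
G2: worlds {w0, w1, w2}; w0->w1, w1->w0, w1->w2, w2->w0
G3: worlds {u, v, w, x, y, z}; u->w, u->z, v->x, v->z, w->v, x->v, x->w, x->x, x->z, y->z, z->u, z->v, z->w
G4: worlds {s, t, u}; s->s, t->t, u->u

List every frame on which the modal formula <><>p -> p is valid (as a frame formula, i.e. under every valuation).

This is the axiom for a generalized confluence (Geach) condition; its first-order frame correspondent is forall x forall y (x R^2 y -> exists w (y = w & x = w)).
G1: fails — uR²x but x ≠ u.
G2: fails — w0R²w2 but w2 ≠ w0.
G3: fails — uR²v but v ≠ u.
G4: holds.
Valid on: G4.

G4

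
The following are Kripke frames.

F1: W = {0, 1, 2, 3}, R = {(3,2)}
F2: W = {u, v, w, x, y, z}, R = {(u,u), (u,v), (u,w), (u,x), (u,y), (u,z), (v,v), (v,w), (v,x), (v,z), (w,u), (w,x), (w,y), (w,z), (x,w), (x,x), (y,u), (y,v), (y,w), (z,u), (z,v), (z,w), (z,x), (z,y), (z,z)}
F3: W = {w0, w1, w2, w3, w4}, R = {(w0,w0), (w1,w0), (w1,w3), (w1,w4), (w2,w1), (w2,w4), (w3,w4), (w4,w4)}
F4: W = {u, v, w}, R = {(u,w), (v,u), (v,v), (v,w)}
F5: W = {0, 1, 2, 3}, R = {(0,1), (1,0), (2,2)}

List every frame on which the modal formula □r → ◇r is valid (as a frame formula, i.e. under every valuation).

This is the axiom for seriality; its first-order frame correspondent is ∀x ∃y Rxy.
F1: fails — world 0 has no successor.
F2: satisfies the condition.
F3: satisfies the condition.
F4: fails — world w has no successor.
F5: fails — world 3 has no successor.

F2, F3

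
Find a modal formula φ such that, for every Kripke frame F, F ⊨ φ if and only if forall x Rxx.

□q → q

A defining formula is □q → q (the T axiom).
Suppose □q→q is valid. At any x set V(q)={w : Rxw}. Then □q holds at x, so q holds at x, i.e. Rxx.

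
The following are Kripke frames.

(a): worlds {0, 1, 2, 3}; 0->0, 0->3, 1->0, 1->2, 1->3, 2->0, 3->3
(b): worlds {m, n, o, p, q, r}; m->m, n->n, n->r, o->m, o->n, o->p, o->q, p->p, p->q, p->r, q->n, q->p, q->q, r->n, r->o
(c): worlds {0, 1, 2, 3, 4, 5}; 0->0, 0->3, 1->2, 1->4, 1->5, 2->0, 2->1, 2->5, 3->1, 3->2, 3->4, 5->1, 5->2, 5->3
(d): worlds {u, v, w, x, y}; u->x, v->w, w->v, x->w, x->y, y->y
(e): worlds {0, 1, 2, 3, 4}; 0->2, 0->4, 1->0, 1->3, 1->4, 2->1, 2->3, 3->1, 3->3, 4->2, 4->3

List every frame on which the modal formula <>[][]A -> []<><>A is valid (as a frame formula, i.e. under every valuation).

This is the axiom for a generalized confluence (Geach) condition; its first-order frame correspondent is forall x forall y forall z ((xRy & xRz) -> exists w (y R^2 w & z R^2 w)).
(a): holds.
(b): fails — oRm, oRn but no w with mR²w and nR²w.
(c): fails — 1R2, 1R4 but no w with 2R²w and 4R²w.
(d): fails — xRw, xRy but no t with wR²t and yR²t.
(e): holds.

(a), (e)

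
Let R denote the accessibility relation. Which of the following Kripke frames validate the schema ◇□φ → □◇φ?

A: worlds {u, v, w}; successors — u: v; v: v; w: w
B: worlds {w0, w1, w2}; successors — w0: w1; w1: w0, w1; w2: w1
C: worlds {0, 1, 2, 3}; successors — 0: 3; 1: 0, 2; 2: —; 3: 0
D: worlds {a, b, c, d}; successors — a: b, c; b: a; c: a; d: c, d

A, B

Frame correspondent (Sahlqvist): ∀x ∀y ∀z (Rxy ∧ Rxz → ∃w (Ryw ∧ Rzw)) — i.e. convergence.
A: satisfies the condition.
B: satisfies the condition.
C: fails — R12 and R12 but 2 and 2 have no common successor.
D: fails — Rdc and Rdd but c and d have no common successor.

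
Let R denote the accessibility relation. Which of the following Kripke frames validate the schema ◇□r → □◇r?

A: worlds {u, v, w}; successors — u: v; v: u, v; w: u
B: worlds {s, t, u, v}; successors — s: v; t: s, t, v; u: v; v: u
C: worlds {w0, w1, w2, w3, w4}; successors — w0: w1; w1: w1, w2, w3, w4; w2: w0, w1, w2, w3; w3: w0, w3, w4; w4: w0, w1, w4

The schema corresponds to convergence: ∀x ∀y ∀z (Rxy ∧ Rxz → ∃w (Ryw ∧ Rzw)).
A: ✓.
B: fails — Rtv and Rts but v and s have no common successor.
C: fails — Rw2w0 and Rw2w3 but w0 and w3 have no common successor.

A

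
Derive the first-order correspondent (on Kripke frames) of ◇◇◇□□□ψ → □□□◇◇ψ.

This is a Sahlqvist (Geach-type) schema ◇^3□^3ψ → □^3◇^2ψ.
First-order correspondent: ∀x ∀y ∀z ((xR³y ∧ xR³z) → ∃w (yR³w ∧ zR²w)).

∀x ∀y ∀z ((xR³y ∧ xR³z) → ∃w (yR³w ∧ zR²w))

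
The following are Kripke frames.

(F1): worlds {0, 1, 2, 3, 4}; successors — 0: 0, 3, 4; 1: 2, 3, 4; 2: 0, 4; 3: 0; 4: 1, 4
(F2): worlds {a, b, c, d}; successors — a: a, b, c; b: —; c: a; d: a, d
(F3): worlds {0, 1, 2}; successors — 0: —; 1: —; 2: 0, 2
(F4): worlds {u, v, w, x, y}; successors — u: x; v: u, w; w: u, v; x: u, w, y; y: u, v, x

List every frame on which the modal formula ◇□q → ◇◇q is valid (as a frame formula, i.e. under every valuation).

(F1), (F4)

This is the axiom for a generalized confluence (Geach) condition; its first-order frame correspondent is ∀x ∀y (xRy → ∃w (yRw ∧ xR²w)).
(F1): ✓.
(F2): fails — aRb but no w with bRw and aR²w.
(F3): fails — 2R0 but no w with 0Rw and 2R²w.
(F4): ✓.
Valid on: (F1), (F4).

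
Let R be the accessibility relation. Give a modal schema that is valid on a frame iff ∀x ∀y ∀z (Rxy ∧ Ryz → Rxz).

□p → □□p

This is transitivity; the standard corresponding axiom is 4: □p → □□p.
Suppose □p→□□p is valid. Take Rxy, Ryz and set V(p)={w : Rxw}. Then □p at x, so □□p at x, so □p at y, so p at z, i.e. Rxz.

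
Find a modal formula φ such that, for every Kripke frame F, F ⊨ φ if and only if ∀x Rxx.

A defining formula is □q → q (the T axiom).
Suppose □q→q is valid. At any x set V(q)={w : Rxw}. Then □q holds at x, so q holds at x, i.e. Rxx.

□q → q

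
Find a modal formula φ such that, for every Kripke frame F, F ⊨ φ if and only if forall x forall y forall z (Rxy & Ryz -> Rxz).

□p → □□p

This is transitivity; the standard corresponding axiom is 4: □p → □□p.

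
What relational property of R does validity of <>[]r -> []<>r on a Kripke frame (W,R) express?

Suppose ◇□r→□◇r is valid. Take Rxy, Rxz and set V(r)={w : Ryw}. Then □r at y so ◇□r at x, so □◇r at x, so ◇r at z, giving w with Rzw and Ryw.

convergence: forall x forall y forall z (Rxy & Rxz -> exists w (Ryw & Rzw))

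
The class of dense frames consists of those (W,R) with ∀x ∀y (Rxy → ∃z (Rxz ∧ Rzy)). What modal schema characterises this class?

The condition is density. The C4 schema □□p → □p defines it.
Suppose □□p→□p is valid. Take Rxy and set V(p)={w : xR²w}. Then □□p at x, so □p at x, so p at y, i.e. ∃z(Rxz∧Rzy).

□□p → □p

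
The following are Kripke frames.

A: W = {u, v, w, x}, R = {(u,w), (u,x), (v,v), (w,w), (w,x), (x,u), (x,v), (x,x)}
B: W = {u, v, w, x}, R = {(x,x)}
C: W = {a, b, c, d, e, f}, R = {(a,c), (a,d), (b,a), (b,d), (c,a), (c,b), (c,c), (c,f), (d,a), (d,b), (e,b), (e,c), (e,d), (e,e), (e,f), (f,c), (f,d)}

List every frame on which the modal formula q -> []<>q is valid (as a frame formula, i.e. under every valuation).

The schema corresponds to symmetry: forall x forall y (Rxy -> Ryx).
A: fails — Ruw but not Rwu.
B: ✓.
C: fails — Reb but not Rbe.
Valid on: B.

B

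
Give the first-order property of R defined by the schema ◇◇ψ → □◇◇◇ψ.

This is a Sahlqvist (Geach-type) schema ◇^2□^0ψ → □^1◇^3ψ.
Minimal-valuation argument: fix x; take any y with xR^2y and any z with xR^1z. Set V(ψ) to the set of worlds R-reachable from y in exactly 0 steps. Then □^0ψ holds at y, so the antecedent holds at x; validity forces ◇^3ψ at z, giving a w with zR^3w and yR^0w.
First-order correspondent: ∀x ∀y ∀z ((xR²y ∧ xRz) → ∃w (y = w ∧ zR³w)).

∀x ∀y ∀z ((xR²y ∧ xRz) → ∃w (y = w ∧ zR³w))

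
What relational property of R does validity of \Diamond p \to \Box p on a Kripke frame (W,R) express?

Suppose ◇p→□p is valid. Take Rxy, Rxz and set V(p)={y}. Then ◇p at x, so □p at x, so p at z, i.e. z=y.

Partial functionality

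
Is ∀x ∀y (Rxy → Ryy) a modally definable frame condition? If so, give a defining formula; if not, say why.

Definable; □(□r → r) defines it

This is a Sahlqvist condition; the T□ axiom □(□r → r) defines it.
Suppose □(□r→r) is valid. Take Rxy and set V(r)={w : Ryw}. Then at y, □r holds; since □(□r→r) at x, □r→r at y, so r at y, i.e. Ryy.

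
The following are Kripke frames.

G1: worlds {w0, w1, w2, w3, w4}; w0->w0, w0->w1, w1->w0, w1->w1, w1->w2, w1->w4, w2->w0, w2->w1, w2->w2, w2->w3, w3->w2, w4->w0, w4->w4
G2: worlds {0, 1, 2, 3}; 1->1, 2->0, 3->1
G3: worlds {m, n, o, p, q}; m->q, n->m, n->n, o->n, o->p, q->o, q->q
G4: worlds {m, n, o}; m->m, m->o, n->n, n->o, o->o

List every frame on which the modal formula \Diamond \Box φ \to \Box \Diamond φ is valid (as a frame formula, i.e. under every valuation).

G4

This is the axiom for convergence; its first-order frame correspondent is \forall x \forall y \forall z (Rxy \wedge Rxz \to \exists w (Ryw \wedge Rzw)).
G1: fails — Rw2w0 and Rw2w3 but w0 and w3 have no common successor.
G2: fails — R20 and R20 but 0 and 0 have no common successor.
G3: fails — Rnn and Rnm but n and m have no common successor.
G4: condition met.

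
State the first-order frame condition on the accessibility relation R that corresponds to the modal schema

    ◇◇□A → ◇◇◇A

This is a Sahlqvist (Geach-type) schema ◇^2□^1A → □^0◇^3A.
First-order correspondent: ∀x ∀y (xR²y → ∃w (yRw ∧ xR³w)).

∀x ∀y (xR²y → ∃w (yRw ∧ xR³w))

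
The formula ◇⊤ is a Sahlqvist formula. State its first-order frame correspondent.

◇⊤ holds at w iff w has a successor, so frame-validity of ◇⊤ is exactly seriality. Equivalently via □r → ◇r:
Suppose □r→◇r is valid. At any x set V(r)=W. Then □r at x, so ◇r at x, so x has a successor.
Conversely, on a frame with seriality the schema holds at every world under every valuation.
So the correspondent is seriality.

seriality: ∀x ∃y Rxy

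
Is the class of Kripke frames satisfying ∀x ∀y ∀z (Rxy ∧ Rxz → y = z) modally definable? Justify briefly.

Yes, by ◇p → □p

This is a Sahlqvist condition; the CD axiom ◇p → □p defines it.
Suppose ◇p→□p is valid. Take Rxy, Rxz and set V(p)={y}. Then ◇p at x, so □p at x, so p at z, i.e. z=y.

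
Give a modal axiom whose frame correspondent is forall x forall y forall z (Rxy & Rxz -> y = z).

This is partial functionality; the standard corresponding axiom is CD: ◇ψ → □ψ.

◇ψ → □ψ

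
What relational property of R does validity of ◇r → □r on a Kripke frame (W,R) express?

Partial functionality

Suppose ◇r→□r is valid. Take Rxy, Rxz and set V(r)={y}. Then ◇r at x, so □r at x, so r at z, i.e. z=y.
The converse is a direct semantic check.
Frame condition: ∀x ∀y ∀z (Rxy ∧ Rxz → y = z).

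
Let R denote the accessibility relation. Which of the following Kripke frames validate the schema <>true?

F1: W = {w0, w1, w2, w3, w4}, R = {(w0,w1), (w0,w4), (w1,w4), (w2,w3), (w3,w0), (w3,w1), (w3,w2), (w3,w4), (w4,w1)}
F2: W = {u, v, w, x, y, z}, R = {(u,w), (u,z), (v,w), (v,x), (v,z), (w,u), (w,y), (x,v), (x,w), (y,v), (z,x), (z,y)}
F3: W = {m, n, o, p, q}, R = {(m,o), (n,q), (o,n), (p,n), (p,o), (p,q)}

F1, F2

Frame correspondent (Sahlqvist): forall x exists y Rxy — i.e. seriality.
F1: holds.
F2: holds.
F3: fails — world q has no successor.
Valid on: F1, F2.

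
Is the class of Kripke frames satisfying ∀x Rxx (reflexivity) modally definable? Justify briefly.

Yes: it is reflexivity, defined by the T schema □q → q.
Suppose □q→q is valid. At any x set V(q)={w : Rxw}. Then □q holds at x, so q holds at x, i.e. Rxx.

Definable; □q → q defines it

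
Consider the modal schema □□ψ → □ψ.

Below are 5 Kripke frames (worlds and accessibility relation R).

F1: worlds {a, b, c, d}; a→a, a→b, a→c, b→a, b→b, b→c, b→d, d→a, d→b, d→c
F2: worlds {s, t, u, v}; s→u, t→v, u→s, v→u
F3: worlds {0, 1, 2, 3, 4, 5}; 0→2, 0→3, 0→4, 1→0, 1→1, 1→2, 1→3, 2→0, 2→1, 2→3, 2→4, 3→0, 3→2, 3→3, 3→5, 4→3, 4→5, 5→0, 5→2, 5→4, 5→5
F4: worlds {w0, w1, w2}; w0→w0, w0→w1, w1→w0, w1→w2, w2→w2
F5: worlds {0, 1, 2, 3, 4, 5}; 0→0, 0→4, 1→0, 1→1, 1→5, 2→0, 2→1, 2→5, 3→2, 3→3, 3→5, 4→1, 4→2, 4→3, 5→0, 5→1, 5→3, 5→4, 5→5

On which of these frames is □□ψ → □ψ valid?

The schema corresponds to density: ∀x ∀y (Rxy → ∃z (Rxz ∧ Rzy)).
F1: condition met.
F2: fails — Rsu but no z with Rsz and Rzu.
F3: condition met.
F4: condition met.
F5: condition met.
Valid on: F1, F3, F4, F5.

F1, F3, F4, F5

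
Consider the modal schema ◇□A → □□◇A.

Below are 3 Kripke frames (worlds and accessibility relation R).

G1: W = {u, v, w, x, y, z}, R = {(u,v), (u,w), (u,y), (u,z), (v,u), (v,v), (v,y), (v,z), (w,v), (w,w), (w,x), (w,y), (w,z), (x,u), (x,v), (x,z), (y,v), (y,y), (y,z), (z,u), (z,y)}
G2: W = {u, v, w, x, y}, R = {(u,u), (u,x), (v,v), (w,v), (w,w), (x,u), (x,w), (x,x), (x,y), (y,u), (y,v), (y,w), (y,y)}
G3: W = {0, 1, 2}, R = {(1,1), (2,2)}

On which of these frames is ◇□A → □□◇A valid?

This is the axiom for a generalized confluence (Geach) condition; its first-order frame correspondent is ∀x ∀y ∀z ((xRy ∧ xR²z) → ∃w (yRw ∧ zRw)).
G1: holds.
G2: fails — uRu, uR²w but no t with uRt and wRt.
G3: holds.

G1, G3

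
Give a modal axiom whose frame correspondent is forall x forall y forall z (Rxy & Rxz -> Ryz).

The condition is the Euclidean property. The 5 schema ◇q → □◇q defines it.

◇q → □◇q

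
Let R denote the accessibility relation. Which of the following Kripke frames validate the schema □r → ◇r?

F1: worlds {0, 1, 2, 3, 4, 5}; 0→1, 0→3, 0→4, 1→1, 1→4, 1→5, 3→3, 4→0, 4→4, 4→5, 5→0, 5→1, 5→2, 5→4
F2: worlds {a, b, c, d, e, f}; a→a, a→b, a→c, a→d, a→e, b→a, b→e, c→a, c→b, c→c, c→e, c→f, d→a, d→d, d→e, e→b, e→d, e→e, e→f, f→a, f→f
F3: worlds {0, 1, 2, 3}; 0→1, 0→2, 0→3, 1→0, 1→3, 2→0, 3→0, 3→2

F2, F3

Frame correspondent (Sahlqvist): ∀x ∃y Rxy — i.e. seriality.
F1: fails — world 2 has no successor.
F2: satisfies the condition.
F3: satisfies the condition.
Valid on: F2, F3.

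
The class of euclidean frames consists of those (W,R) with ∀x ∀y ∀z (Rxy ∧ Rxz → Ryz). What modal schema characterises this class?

◇p → □◇p

This is the Euclidean property; the standard corresponding axiom is 5: ◇p → □◇p.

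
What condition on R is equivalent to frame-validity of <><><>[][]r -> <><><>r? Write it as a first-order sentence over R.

forall x forall y (x R^3 y -> exists w (y R^2 w & x R^3 w))

This is a Sahlqvist (Geach-type) schema ◇^3□^2r → □^0◇^3r.
Minimal-valuation argument: fix x; take any y with xR^3y and any z with xR^0z. Set V(r) to the set of worlds R-reachable from y in exactly 2 steps. Then □^2r holds at y, so the antecedent holds at x; validity forces ◇^3r at z, giving a w with zR^3w and yR^2w.
First-order correspondent: forall x forall y (x R^3 y -> exists w (y R^2 w & x R^3 w)).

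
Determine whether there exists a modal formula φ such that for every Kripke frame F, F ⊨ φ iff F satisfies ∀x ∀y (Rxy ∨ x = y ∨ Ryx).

Modal frame validity is preserved under disjoint unions.
Take 2 disjoint single-world reflexive frames: each is trivially connected, but their disjoint union has 2 worlds with no edge between distinct components, so it is not connected.
So no modal formula (or set of formulas) defines exactly the connected frames.

No — not modally definable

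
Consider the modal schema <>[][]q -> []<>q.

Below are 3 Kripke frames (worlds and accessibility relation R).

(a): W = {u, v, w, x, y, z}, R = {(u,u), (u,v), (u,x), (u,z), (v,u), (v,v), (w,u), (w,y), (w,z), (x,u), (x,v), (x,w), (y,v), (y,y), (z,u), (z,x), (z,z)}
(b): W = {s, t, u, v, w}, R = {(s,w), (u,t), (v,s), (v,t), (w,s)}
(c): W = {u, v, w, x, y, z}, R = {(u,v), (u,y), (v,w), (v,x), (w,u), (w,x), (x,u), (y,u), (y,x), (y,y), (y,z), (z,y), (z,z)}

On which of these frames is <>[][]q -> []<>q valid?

(a)

This is the axiom for a generalized confluence (Geach) condition; its first-order frame correspondent is forall x forall y forall z ((xRy & xRz) -> exists w (y R^2 w & zRw)).
(a): condition met.
(b): fails — sRw, sRw but no w* with wR²w* and wRw*.
(c): fails — vRx, vRw but no t with xR²t and wRt.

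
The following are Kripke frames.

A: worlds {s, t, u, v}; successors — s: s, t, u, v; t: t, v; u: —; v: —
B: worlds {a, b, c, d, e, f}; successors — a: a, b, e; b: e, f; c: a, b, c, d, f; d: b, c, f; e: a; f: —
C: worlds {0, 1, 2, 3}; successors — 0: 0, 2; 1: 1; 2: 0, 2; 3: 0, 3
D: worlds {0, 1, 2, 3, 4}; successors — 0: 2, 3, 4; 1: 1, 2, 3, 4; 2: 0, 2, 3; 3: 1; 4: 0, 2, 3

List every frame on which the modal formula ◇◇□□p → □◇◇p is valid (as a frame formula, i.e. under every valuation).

The schema corresponds to a generalized confluence (Geach) condition: ∀x ∀y ∀z ((xR²y ∧ xRz) → ∃w (yR²w ∧ zR²w)).
A: fails — sR²s, sRu but no w with sR²w and uR²w.
B: fails — aR²f, aRa but no w with fR²w and aR²w.
C: holds.
D: holds.
Valid on: C, D.

C, D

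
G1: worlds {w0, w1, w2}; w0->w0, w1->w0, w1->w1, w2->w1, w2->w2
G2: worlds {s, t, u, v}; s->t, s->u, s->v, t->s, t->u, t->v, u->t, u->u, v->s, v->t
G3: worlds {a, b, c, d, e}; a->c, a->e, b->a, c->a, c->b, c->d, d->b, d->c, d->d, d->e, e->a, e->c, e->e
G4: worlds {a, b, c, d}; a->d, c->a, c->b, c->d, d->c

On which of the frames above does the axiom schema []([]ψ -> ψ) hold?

The schema corresponds to shift-reflexivity: forall x forall y (Rxy -> Ryy).
G1: condition met.
G2: fails — Rtv but not Rvv.
G3: fails — Rdc but not Rcc.
G4: fails — Rcd but not Rdd.

G1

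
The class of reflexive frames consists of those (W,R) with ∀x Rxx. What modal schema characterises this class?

□s → s

A defining formula is □s → s (the T axiom).
Suppose □s→s is valid. At any x set V(s)={w : Rxw}. Then □s holds at x, so s holds at x, i.e. Rxx.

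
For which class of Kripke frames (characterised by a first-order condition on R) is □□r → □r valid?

Suppose □□r→□r is valid. Take Rxy and set V(r)={w : xR²w}. Then □□r at x, so □r at x, so r at y, i.e. ∃z(Rxz∧Rzy).
Conversely, any frame satisfying ∀x ∀y (Rxy → ∃z (Rxz ∧ Rzy)) validates the schema.
So the correspondent is density.

Density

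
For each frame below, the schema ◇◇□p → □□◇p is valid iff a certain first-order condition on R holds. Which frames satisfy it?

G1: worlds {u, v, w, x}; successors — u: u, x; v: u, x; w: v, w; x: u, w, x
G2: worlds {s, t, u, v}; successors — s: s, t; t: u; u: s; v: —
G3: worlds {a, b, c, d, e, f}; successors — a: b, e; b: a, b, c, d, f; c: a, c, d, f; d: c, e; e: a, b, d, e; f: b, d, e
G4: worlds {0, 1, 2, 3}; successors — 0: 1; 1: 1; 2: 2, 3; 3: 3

This is the axiom for a generalized confluence (Geach) condition; its first-order frame correspondent is ∀x ∀y ∀z ((xR²y ∧ xR²z) → ∃w (yRw ∧ zRw)).
G1: fails — uR²u, uR²w but no t with uRt and wRt.
G2: fails — sR²s, sR²t but no w with sRw and tRw.
G3: fails — aR²a, aR²c but no w with aRw and cRw.
G4: holds.
Valid on: G4.

G4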